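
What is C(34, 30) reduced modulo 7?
1

Using Lucas' theorem:
Write n=34 and k=30 in base 7:
n in base 7: [4, 6]
k in base 7: [4, 2]
C(34,30) mod 7 = ∏ C(n_i, k_i) mod 7
Digit binomials (mod 7): C(4,4) = 1; C(6,2) = 15 ≡ 1
Product: 1 × 1 = 1 ≡ 1 (mod 7)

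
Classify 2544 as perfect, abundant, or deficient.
abundant

Proper divisors of 2544: sum = 1 + 2 + 3 + 4 + 6 + 8 + 12 + 16 + ... + 424 + 636 + 848 + 1272 (19 divisors) = 4152
Since 4152 > 2544, 2544 is abundant.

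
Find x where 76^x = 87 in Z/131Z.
49

Baby-step giant-step with step n = ⌈√131⌉ = 12.
Baby steps 76^j mod 131 (j:value) for j=0..11: 0:1, 1:76, 2:12, 3:126, 4:13, 5:71, 6:25, 7:66, 8:38, 9:6, 10:63, 11:72.
Giant-step multiplier: 76^(-12) ≡ 76^(130-12) = 76^118 ≡ 48 (mod 131).
Giant steps γ_i = 87·48^i mod 131: γ_0=87, γ_1=115, γ_2=18, γ_3=78, γ_4=76 (in table at j=1).
x = i·n + j = 4·12 + 1 = 49.
Check: 76^49 ≡ 87 (mod 131).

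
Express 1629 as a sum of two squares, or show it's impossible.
27² + 30² (a=27, b=30)

Factorization: 1629 = 3^2 × 181
By Fermat: n is sum of two squares iff every prime p ≡ 3 (mod 4) appears to even power.
All primes ≡ 3 (mod 4) appear to even power.
Search a = 0, 1, 2, … for 1629 - a² a perfect square: first hit at a = 27: 1629 - 729 = 900 = 30².
1629 = 27² + 30² = 729 + 900 ✓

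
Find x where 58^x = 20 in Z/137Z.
75

Baby-step giant-step with step n = ⌈√137⌉ = 12.
Baby steps 58^j mod 137 (j:value) for j=0..11: 0:1, 1:58, 2:76, 3:24, 4:22, 5:43, 6:28, 7:117, 8:73, 9:124, 10:68, 11:108.
Giant-step multiplier: 58^(-12) ≡ 58^(136-12) = 58^124 ≡ 18 (mod 137).
Giant steps γ_i = 20·18^i mod 137: γ_0=20, γ_1=86, γ_2=41, γ_3=53, γ_4=132, γ_5=47, γ_6=24 (in table at j=3).
x = i·n + j = 6·12 + 3 = 75.
Check: 58^75 ≡ 20 (mod 137).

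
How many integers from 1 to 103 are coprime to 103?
102

103 = 103
φ(n) = n × ∏(1 - 1/p) for each prime p dividing n
φ(103) = 103 × (1 - 1/103) = 102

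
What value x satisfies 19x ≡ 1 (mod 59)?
28

gcd(19, 59) = 1, so the inverse exists.
Extended Euclidean algorithm on (59, 19):
59 = 3 × 19 + 2  ⟹  2 = (1)·59 + (-3)·19
19 = 9 × 2 + 1  ⟹  1 = (-9)·59 + (28)·19
So (28)·19 ≡ 1 (mod 59), i.e. 19^(-1) ≡ 28 (mod 59).
Check: 19 × 28 = 532 ≡ 1 (mod 59)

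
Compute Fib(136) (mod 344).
83

Matrix identity: Q^n = [[F_(n+1), F_n], [F_n, F_(n-1)]] with Q = [[1,1],[1,0]].
n = 136 = 10001000₂. Square-and-multiply, entries mod 344:
Q^1 = [[1,1],[1,0]]
Q^2 = (Q^1)² = [[2,1],[1,1]]
Q^4 = (Q^2)² = [[5,3],[3,2]]
Q^8 = (Q^4)² = [[34,21],[21,13]]
Q^17 = (Q^8)²·Q = [[176,221],[221,299]]
Q^34 = (Q^17)² = [[9,55],[55,298]]
Q^68 = (Q^34)² = [[10,29],[29,325]]
Q^136 = (Q^68)² = [[253,83],[83,170]]
F_136 mod 344 = Q^136[0][1] = 83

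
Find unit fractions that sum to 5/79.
1/16 + 1/1264

Greedy algorithm:
5/79: ceiling(79/5) = 16, use 1/16
1/1264: ceiling(1264/1) = 1264, use 1/1264
Result: 5/79 = 1/16 + 1/1264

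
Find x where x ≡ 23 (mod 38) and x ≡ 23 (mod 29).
23

Using Chinese Remainder Theorem:
M = 38 × 29 = 1102
M1 = 29, M2 = 38
y1 = 29^(-1) mod 38 = 21
y2 = 38^(-1) mod 29 = 13
x = (23×29×21 + 23×38×13) mod 1102 = 23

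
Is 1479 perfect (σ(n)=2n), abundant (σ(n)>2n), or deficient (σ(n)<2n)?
deficient

Proper divisors of 1479: sum = 1 + 3 + 17 + 29 + 51 + 87 + 493 = 681
Since 681 < 1479, 1479 is deficient.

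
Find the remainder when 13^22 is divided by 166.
25

Repeated squaring. Binary of 22 = 10110.
13^1 ≡ 13 (mod 166); 13^2 ≡ 3 (mod 166); 13^4 ≡ 9 (mod 166); 13^8 ≡ 81 (mod 166); 13^16 ≡ 87 (mod 166)
13^22 = 13^2 × 13^4 × 13^16 ≡ 25 (mod 166)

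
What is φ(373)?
372

373 = 373
φ(n) = n × ∏(1 - 1/p) for each prime p dividing n
φ(373) = 373 × (1 - 1/373) = 372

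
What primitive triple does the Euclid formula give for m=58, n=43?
(1515, 4988, 5213)

Euclid's formula: a = m² - n², b = 2mn, c = m² + n²
m = 58, n = 43
a = 58² - 43² = 3364 - 1849 = 1515
b = 2 × 58 × 43 = 4988
c = 58² + 43² = 3364 + 1849 = 5213
Verification: 1515² + 4988² = 2295225 + 24880144 = 27175369 = 5213² ✓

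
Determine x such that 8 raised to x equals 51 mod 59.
30

Baby-step giant-step with step n = ⌈√59⌉ = 8.
Baby steps 8^j mod 59 (j:value) for j=0..7: 0:1, 1:8, 2:5, 3:40, 4:25, 5:23, 6:7, 7:56.
Giant-step multiplier: 8^(-8) ≡ 8^(58-8) = 8^50 ≡ 27 (mod 59).
Giant steps γ_i = 51·27^i mod 59: γ_0=51, γ_1=20, γ_2=9, γ_3=7 (in table at j=6).
x = i·n + j = 3·8 + 6 = 30.
Check: 8^30 ≡ 51 (mod 59).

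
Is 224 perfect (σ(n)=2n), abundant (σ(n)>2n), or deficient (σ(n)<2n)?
abundant

Proper divisors of 224: sum = 1 + 2 + 4 + 7 + 8 + 14 + 16 + 28 + 32 + 56 + 112 = 280
Since 280 > 224, 224 is abundant.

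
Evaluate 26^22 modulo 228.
64

Repeated squaring. Binary of 22 = 10110.
26^1 ≡ 26 (mod 228); 26^2 ≡ 220 (mod 228); 26^4 ≡ 64 (mod 228); 26^8 ≡ 220 (mod 228); 26^16 ≡ 64 (mod 228)
26^22 = 26^2 × 26^4 × 26^16 ≡ 64 (mod 228)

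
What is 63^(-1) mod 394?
369

gcd(63, 394) = 1, so the inverse exists.
Extended Euclidean algorithm on (394, 63):
394 = 6 × 63 + 16  ⟹  16 = (1)·394 + (-6)·63
63 = 3 × 16 + 15  ⟹  15 = (-3)·394 + (19)·63
16 = 1 × 15 + 1  ⟹  1 = (4)·394 + (-25)·63
So (-25)·63 ≡ 1 (mod 394), i.e. 63^(-1) ≡ -25 ≡ 369 (mod 394).
Check: 63 × 369 = 23247 ≡ 1 (mod 394)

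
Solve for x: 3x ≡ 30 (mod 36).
x ≡ 10 (mod 12)

gcd(3, 36) = 3, which divides 30, so solutions exist.
Divide through by 3: x ≡ 10 (mod 12).
The coefficient of x is now 1, so x ≡ 10 (mod 12).
Check: 3 × 10 = 30 ≡ 30 (mod 36).
x ≡ 10 (mod 12), giving 3 solutions mod 36.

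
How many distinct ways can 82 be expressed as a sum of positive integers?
20506255

p(n) counts ways to write n as a sum of positive integers (order ignored).
Euler's pentagonal recurrence: p(k) = p(k-1) + p(k-2) - p(k-5) - p(k-7) + p(k-12) + p(k-15) - ... (offsets j(3j∓1)/2, signs ++--, p(0)=1, p(<0)=0).
DP table for k = 0..81: p(0)=1, p(1)=1, p(2)=2, p(3)=3, p(4)=5, p(5)=7, p(6)=11, p(7)=15, p(8)=22, p(9)=30, p(10)=42, p(11)=56, p(12)=77, p(13)=101, p(14)=135, p(15)=176, p(16)=231, p(17)=297, p(18)=385, p(19)=490, p(20)=627, p(21)=792, p(22)=1002, p(23)=1255, p(24)=1575, p(25)=1958, p(26)=2436, p(27)=3010, p(28)=3718, p(29)=4565, p(30)=5604, p(31)=6842, p(32)=8349, p(33)=10143, p(34)=12310, p(35)=14883, p(36)=17977, p(37)=21637, p(38)=26015, p(39)=31185, p(40)=37338, p(41)=44583, p(42)=53174, p(43)=63261, p(44)=75175, p(45)=89134, p(46)=105558, p(47)=124754, p(48)=147273, p(49)=173525, p(50)=204226, p(51)=239943, p(52)=281589, p(53)=329931, p(54)=386155, p(55)=451276, p(56)=526823, p(57)=614154, p(58)=715220, p(59)=831820, p(60)=966467, p(61)=1121505, p(62)=1300156, p(63)=1505499, p(64)=1741630, p(65)=2012558, p(66)=2323520, p(67)=2679689, p(68)=3087735, p(69)=3554345, p(70)=4087968, p(71)=4697205, p(72)=5392783, p(73)=6185689, p(74)=7089500, p(75)=8118264, p(76)=9289091, p(77)=10619863, p(78)=12132164, p(79)=13848650, p(80)=15796476, p(81)=18004327.
Final step: p(82) = p(81) + p(80) - p(77) - p(75) + p(70) + p(67) - p(60) - p(56) + p(47) + p(42) - p(31) - p(25) + p(12) + p(5)
= 18004327 + 15796476 - 10619863 - 8118264 + 4087968 + 2679689 - 966467 - 526823 + 124754 + 53174 - 6842 - 1958 + 77 + 7
= 20506255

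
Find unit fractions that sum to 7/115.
1/17 + 1/489 + 1/955995

Greedy algorithm:
7/115: ceiling(115/7) = 17, use 1/17
4/1955: ceiling(1955/4) = 489, use 1/489
1/955995: ceiling(955995/1) = 955995, use 1/955995
Result: 7/115 = 1/17 + 1/489 + 1/955995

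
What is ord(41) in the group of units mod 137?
8

137 is prime, so ord(41) divides φ(137) = 136.
Divisors of 136: 1, 2, 4, 8, 17, 34, 68, 136.
Repeated squaring: 41^1 ≡ 41, 41^2 ≡ 37, 41^4 ≡ 136, 41^8 ≡ 1, 41^16 ≡ 1, 41^32 ≡ 1, 41^64 ≡ 1, 41^128 ≡ 1 (mod 137).
Test 41^d mod 137 for each divisor d in increasing order:
41^1 ≡ 41
41^2 ≡ 37
41^4 ≡ 136
41^8 ≡ 1  ← first divisor giving 1
The order is 8.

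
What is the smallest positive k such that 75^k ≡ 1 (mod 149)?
148

149 is prime, so ord(75) divides φ(149) = 148.
Divisors of 148: 1, 2, 4, 37, 74, 148.
Repeated squaring: 75^1 ≡ 75, 75^2 ≡ 112, 75^4 ≡ 28, 75^8 ≡ 39, 75^16 ≡ 31, 75^32 ≡ 67, 75^64 ≡ 19, 75^128 ≡ 63 (mod 149).
Test 75^d mod 149 for each divisor d in increasing order:
75^1 ≡ 75
75^2 ≡ 112
75^4 ≡ 28
75^37 = 75^32·75^4·75^1 ≡ 44
75^74 = 75^64·75^8·75^2 ≡ 148
75^148 = 75^128·75^16·75^4 ≡ 1  ← first divisor giving 1
The order is 148.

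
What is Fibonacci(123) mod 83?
14

Matrix identity: Q^n = [[F_(n+1), F_n], [F_n, F_(n-1)]] with Q = [[1,1],[1,0]].
n = 123 = 1111011₂. Square-and-multiply, entries mod 83:
Q^1 = [[1,1],[1,0]]
Q^3 = (Q^1)²·Q = [[3,2],[2,1]]
Q^7 = (Q^3)²·Q = [[21,13],[13,8]]
Q^15 = (Q^7)²·Q = [[74,29],[29,45]]
Q^30 = (Q^15)² = [[9,48],[48,44]]
Q^61 = (Q^30)²·Q = [[32,61],[61,54]]
Q^123 = (Q^61)²·Q = [[31,14],[14,17]]
F_123 mod 83 = Q^123[0][1] = 14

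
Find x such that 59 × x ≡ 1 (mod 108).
11

gcd(59, 108) = 1, so the inverse exists.
Extended Euclidean algorithm on (108, 59):
108 = 1 × 59 + 49  ⟹  49 = (1)·108 + (-1)·59
59 = 1 × 49 + 10  ⟹  10 = (-1)·108 + (2)·59
49 = 4 × 10 + 9  ⟹  9 = (5)·108 + (-9)·59
10 = 1 × 9 + 1  ⟹  1 = (-6)·108 + (11)·59
So (11)·59 ≡ 1 (mod 108), i.e. 59^(-1) ≡ 11 (mod 108).
Check: 59 × 11 = 649 ≡ 1 (mod 108)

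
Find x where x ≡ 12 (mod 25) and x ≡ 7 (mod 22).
337

Using Chinese Remainder Theorem:
M = 25 × 22 = 550
M1 = 22, M2 = 25
y1 = 22^(-1) mod 25 = 8
y2 = 25^(-1) mod 22 = 15
x = (12×22×8 + 7×25×15) mod 550 = 337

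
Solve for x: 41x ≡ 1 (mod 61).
3

gcd(41, 61) = 1, so the inverse exists.
Extended Euclidean algorithm on (61, 41):
61 = 1 × 41 + 20  ⟹  20 = (1)·61 + (-1)·41
41 = 2 × 20 + 1  ⟹  1 = (-2)·61 + (3)·41
So (3)·41 ≡ 1 (mod 61), i.e. 41^(-1) ≡ 3 (mod 61).
Check: 41 × 3 = 123 ≡ 1 (mod 61)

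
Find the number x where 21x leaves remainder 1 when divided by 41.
2

gcd(21, 41) = 1, so the inverse exists.
Extended Euclidean algorithm on (41, 21):
41 = 1 × 21 + 20  ⟹  20 = (1)·41 + (-1)·21
21 = 1 × 20 + 1  ⟹  1 = (-1)·41 + (2)·21
So (2)·21 ≡ 1 (mod 41), i.e. 21^(-1) ≡ 2 (mod 41).
Check: 21 × 2 = 42 ≡ 1 (mod 41)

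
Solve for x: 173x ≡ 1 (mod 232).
173

gcd(173, 232) = 1, so the inverse exists.
Extended Euclidean algorithm on (232, 173):
232 = 1 × 173 + 59  ⟹  59 = (1)·232 + (-1)·173
173 = 2 × 59 + 55  ⟹  55 = (-2)·232 + (3)·173
59 = 1 × 55 + 4  ⟹  4 = (3)·232 + (-4)·173
55 = 13 × 4 + 3  ⟹  3 = (-41)·232 + (55)·173
4 = 1 × 3 + 1  ⟹  1 = (44)·232 + (-59)·173
So (-59)·173 ≡ 1 (mod 232), i.e. 173^(-1) ≡ -59 ≡ 173 (mod 232).
Check: 173 × 173 = 29929 ≡ 1 (mod 232)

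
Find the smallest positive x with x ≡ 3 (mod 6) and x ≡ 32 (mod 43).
75

Using Chinese Remainder Theorem:
M = 6 × 43 = 258
M1 = 43, M2 = 6
y1 = 43^(-1) mod 6 = 1
y2 = 6^(-1) mod 43 = 36
x = (3×43×1 + 32×6×36) mod 258 = 75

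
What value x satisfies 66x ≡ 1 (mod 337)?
240

gcd(66, 337) = 1, so the inverse exists.
Extended Euclidean algorithm on (337, 66):
337 = 5 × 66 + 7  ⟹  7 = (1)·337 + (-5)·66
66 = 9 × 7 + 3  ⟹  3 = (-9)·337 + (46)·66
7 = 2 × 3 + 1  ⟹  1 = (19)·337 + (-97)·66
So (-97)·66 ≡ 1 (mod 337), i.e. 66^(-1) ≡ -97 ≡ 240 (mod 337).
Check: 66 × 240 = 15840 ≡ 1 (mod 337)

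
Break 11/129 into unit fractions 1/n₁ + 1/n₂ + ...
1/12 + 1/516

Greedy algorithm:
11/129: ceiling(129/11) = 12, use 1/12
1/516: ceiling(516/1) = 516, use 1/516
Result: 11/129 = 1/12 + 1/516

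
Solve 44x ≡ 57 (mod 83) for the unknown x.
x ≡ 56 (mod 83)

gcd(44, 83) = 1, which divides 57, so solutions exist.
Find 44^(-1) mod 83 by the extended Euclidean algorithm:
83 = 1 × 44 + 39  ⟹  39 = (1)·83 + (-1)·44
44 = 1 × 39 + 5  ⟹  5 = (-1)·83 + (2)·44
39 = 7 × 5 + 4  ⟹  4 = (8)·83 + (-15)·44
5 = 1 × 4 + 1  ⟹  1 = (-9)·83 + (17)·44
So (17)·44 ≡ 1 (mod 83), i.e. 44^(-1) ≡ 17 (mod 83).
x ≡ 17 × 57 = 969 ≡ 56 (mod 83).
Check: 44 × 56 = 2464 ≡ 57 (mod 83).
Unique solution: x ≡ 56 (mod 83)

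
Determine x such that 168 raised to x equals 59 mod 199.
3

Baby-step giant-step with step n = ⌈√199⌉ = 15.
Baby steps 168^j mod 199 (j:value) for j=0..14: 0:1, 1:168, 2:165, 3:59, 4:161, 5:183, 6:98, 7:146, 8:51, 9:11, 10:57, 11:24, 12:52, 13:179, 14:23.
h = 59 is already in the table at j=3, so x = 3.
Check: 168^3 ≡ 59 (mod 199).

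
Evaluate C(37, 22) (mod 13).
6

Using Lucas' theorem:
Write n=37 and k=22 in base 13:
n in base 13: [2, 11]
k in base 13: [1, 9]
C(37,22) mod 13 = ∏ C(n_i, k_i) mod 13
Digit binomials (mod 13): C(2,1) = 2; C(11,9) = 55 ≡ 3
Product: 2 × 3 = 6 ≡ 6 (mod 13)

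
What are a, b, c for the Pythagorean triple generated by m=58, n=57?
(115, 6612, 6613)

Euclid's formula: a = m² - n², b = 2mn, c = m² + n²
m = 58, n = 57
a = 58² - 57² = 3364 - 3249 = 115
b = 2 × 58 × 57 = 6612
c = 58² + 57² = 3364 + 3249 = 6613
Verification: 115² + 6612² = 13225 + 43718544 = 43731769 = 6613² ✓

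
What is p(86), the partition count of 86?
34262962

p(n) counts ways to write n as a sum of positive integers (order ignored).
Euler's pentagonal recurrence: p(k) = p(k-1) + p(k-2) - p(k-5) - p(k-7) + p(k-12) + p(k-15) - ... (offsets j(3j∓1)/2, signs ++--, p(0)=1, p(<0)=0).
DP table for k = 0..85: p(0)=1, p(1)=1, p(2)=2, p(3)=3, p(4)=5, p(5)=7, p(6)=11, p(7)=15, p(8)=22, p(9)=30, p(10)=42, p(11)=56, p(12)=77, p(13)=101, p(14)=135, p(15)=176, p(16)=231, p(17)=297, p(18)=385, p(19)=490, p(20)=627, p(21)=792, p(22)=1002, p(23)=1255, p(24)=1575, p(25)=1958, p(26)=2436, p(27)=3010, p(28)=3718, p(29)=4565, p(30)=5604, p(31)=6842, p(32)=8349, p(33)=10143, p(34)=12310, p(35)=14883, p(36)=17977, p(37)=21637, p(38)=26015, p(39)=31185, p(40)=37338, p(41)=44583, p(42)=53174, p(43)=63261, p(44)=75175, p(45)=89134, p(46)=105558, p(47)=124754, p(48)=147273, p(49)=173525, p(50)=204226, p(51)=239943, p(52)=281589, p(53)=329931, p(54)=386155, p(55)=451276, p(56)=526823, p(57)=614154, p(58)=715220, p(59)=831820, p(60)=966467, p(61)=1121505, p(62)=1300156, p(63)=1505499, p(64)=1741630, p(65)=2012558, p(66)=2323520, p(67)=2679689, p(68)=3087735, p(69)=3554345, p(70)=4087968, p(71)=4697205, p(72)=5392783, p(73)=6185689, p(74)=7089500, p(75)=8118264, p(76)=9289091, p(77)=10619863, p(78)=12132164, p(79)=13848650, p(80)=15796476, p(81)=18004327, p(82)=20506255, p(83)=23338469, p(84)=26543660, p(85)=30167357.
Final step: p(86) = p(85) + p(84) - p(81) - p(79) + p(74) + p(71) - p(64) - p(60) + p(51) + p(46) - p(35) - p(29) + p(16) + p(9)
= 30167357 + 26543660 - 18004327 - 13848650 + 7089500 + 4697205 - 1741630 - 966467 + 239943 + 105558 - 14883 - 4565 + 231 + 30
= 34262962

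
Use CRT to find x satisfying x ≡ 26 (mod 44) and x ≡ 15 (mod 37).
422

Using Chinese Remainder Theorem:
M = 44 × 37 = 1628
M1 = 37, M2 = 44
y1 = 37^(-1) mod 44 = 25
y2 = 44^(-1) mod 37 = 16
x = (26×37×25 + 15×44×16) mod 1628 = 422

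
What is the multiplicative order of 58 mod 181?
180

181 is prime, so ord(58) divides φ(181) = 180.
Divisors of 180: 1, 2, 3, 4, 5, 6, 9, 10, 12, 15, 18, 20, 30, 36, 45, 60, 90, 180.
Repeated squaring: 58^1 ≡ 58, 58^2 ≡ 106, 58^4 ≡ 14, 58^8 ≡ 15, 58^16 ≡ 44, 58^32 ≡ 126, 58^64 ≡ 129, 58^128 ≡ 170 (mod 181).
Test 58^d mod 181 for each divisor d in increasing order:
58^1 ≡ 58
58^2 ≡ 106
58^3 = 58^2·58^1 ≡ 175
58^4 ≡ 14
58^5 = 58^4·58^1 ≡ 88
58^6 = 58^4·58^2 ≡ 36
58^9 = 58^8·58^1 ≡ 146
58^10 = 58^8·58^2 ≡ 142
58^12 = 58^8·58^4 ≡ 29
58^15 = 58^8·58^4·58^2·58^1 ≡ 7
58^18 = 58^16·58^2 ≡ 139
58^20 = 58^16·58^4 ≡ 73
58^30 = 58^16·58^8·58^4·58^2 ≡ 49
58^36 = 58^32·58^4 ≡ 135
58^45 = 58^32·58^8·58^4·58^1 ≡ 162
58^60 = 58^32·58^16·58^8·58^4 ≡ 48
58^90 = 58^64·58^16·58^8·58^2 ≡ 180
58^180 = 58^128·58^32·58^16·58^4 ≡ 1  ← first divisor giving 1
The order is 180.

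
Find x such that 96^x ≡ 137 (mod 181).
94

Baby-step giant-step with step n = ⌈√181⌉ = 14.
Baby steps 96^j mod 181 (j:value) for j=0..13: 0:1, 1:96, 2:166, 3:8, 4:44, 5:61, 6:64, 7:171, 8:126, 9:150, 10:101, 11:103, 12:114, 13:84.
Giant-step multiplier: 96^(-14) ≡ 96^(180-14) = 96^166 ≡ 143 (mod 181).
Giant steps γ_i = 137·143^i mod 181: γ_0=137, γ_1=43, γ_2=176, γ_3=9, γ_4=20, γ_5=145, γ_6=101 (in table at j=10).
x = i·n + j = 6·14 + 10 = 94.
Check: 96^94 ≡ 137 (mod 181).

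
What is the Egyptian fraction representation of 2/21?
1/11 + 1/231

Greedy algorithm:
2/21: ceiling(21/2) = 11, use 1/11
1/231: ceiling(231/1) = 231, use 1/231
Result: 2/21 = 1/11 + 1/231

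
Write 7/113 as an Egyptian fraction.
1/17 + 1/321 + 1/123329 + 1/19012429473 + 1/481963299268719647499

Greedy algorithm:
7/113: ceiling(113/7) = 17, use 1/17
6/1921: ceiling(1921/6) = 321, use 1/321
5/616641: ceiling(616641/5) = 123329, use 1/123329
4/76049717889: ceiling(76049717889/4) = 19012429473, use 1/19012429473
1/481963299268719647499: ceiling(481963299268719647499/1) = 481963299268719647499, use 1/481963299268719647499
Result: 7/113 = 1/17 + 1/321 + 1/123329 + 1/19012429473 + 1/481963299268719647499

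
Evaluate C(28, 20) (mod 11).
0

Using Lucas' theorem:
Write n=28 and k=20 in base 11:
n in base 11: [2, 6]
k in base 11: [1, 9]
C(28,20) mod 11 = ∏ C(n_i, k_i) mod 11
Digit binomials (mod 11): C(2,1) = 2; C(6,9) = 0 (k_i > n_i)
Product: 2 × 0 = 0 ≡ 0 (mod 11)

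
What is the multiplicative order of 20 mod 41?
20

41 is prime, so ord(20) divides φ(41) = 40.
Divisors of 40: 1, 2, 4, 5, 8, 10, 20, 40.
Repeated squaring: 20^1 ≡ 20, 20^2 ≡ 31, 20^4 ≡ 18, 20^8 ≡ 37, 20^16 ≡ 16, 20^32 ≡ 10 (mod 41).
Test 20^d mod 41 for each divisor d in increasing order:
20^1 ≡ 20
20^2 ≡ 31
20^4 ≡ 18
20^5 = 20^4·20^1 ≡ 32
20^8 ≡ 37
20^10 = 20^8·20^2 ≡ 40
20^20 = 20^16·20^4 ≡ 1  ← first divisor giving 1
The order is 20.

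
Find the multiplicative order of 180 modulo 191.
19

191 is prime, so ord(180) divides φ(191) = 190.
Divisors of 190: 1, 2, 5, 10, 19, 38, 95, 190.
Repeated squaring: 180^1 ≡ 180, 180^2 ≡ 121, 180^4 ≡ 125, 180^8 ≡ 154, 180^16 ≡ 32, 180^32 ≡ 69, 180^64 ≡ 177, 180^128 ≡ 5 (mod 191).
Test 180^d mod 191 for each divisor d in increasing order:
180^1 ≡ 180
180^2 ≡ 121
180^5 = 180^4·180^1 ≡ 153
180^10 = 180^8·180^2 ≡ 107
180^19 = 180^16·180^2·180^1 ≡ 1  ← first divisor giving 1
The order is 19.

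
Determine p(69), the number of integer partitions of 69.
3554345

p(n) counts ways to write n as a sum of positive integers (order ignored).
Euler's pentagonal recurrence: p(k) = p(k-1) + p(k-2) - p(k-5) - p(k-7) + p(k-12) + p(k-15) - ... (offsets j(3j∓1)/2, signs ++--, p(0)=1, p(<0)=0).
DP table for k = 0..68: p(0)=1, p(1)=1, p(2)=2, p(3)=3, p(4)=5, p(5)=7, p(6)=11, p(7)=15, p(8)=22, p(9)=30, p(10)=42, p(11)=56, p(12)=77, p(13)=101, p(14)=135, p(15)=176, p(16)=231, p(17)=297, p(18)=385, p(19)=490, p(20)=627, p(21)=792, p(22)=1002, p(23)=1255, p(24)=1575, p(25)=1958, p(26)=2436, p(27)=3010, p(28)=3718, p(29)=4565, p(30)=5604, p(31)=6842, p(32)=8349, p(33)=10143, p(34)=12310, p(35)=14883, p(36)=17977, p(37)=21637, p(38)=26015, p(39)=31185, p(40)=37338, p(41)=44583, p(42)=53174, p(43)=63261, p(44)=75175, p(45)=89134, p(46)=105558, p(47)=124754, p(48)=147273, p(49)=173525, p(50)=204226, p(51)=239943, p(52)=281589, p(53)=329931, p(54)=386155, p(55)=451276, p(56)=526823, p(57)=614154, p(58)=715220, p(59)=831820, p(60)=966467, p(61)=1121505, p(62)=1300156, p(63)=1505499, p(64)=1741630, p(65)=2012558, p(66)=2323520, p(67)=2679689, p(68)=3087735.
Final step: p(69) = p(68) + p(67) - p(64) - p(62) + p(57) + p(54) - p(47) - p(43) + p(34) + p(29) - p(18) - p(12)
= 3087735 + 2679689 - 1741630 - 1300156 + 614154 + 386155 - 124754 - 63261 + 12310 + 4565 - 385 - 77
= 3554345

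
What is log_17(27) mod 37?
6

Baby-step giant-step with step n = ⌈√37⌉ = 7.
Baby steps 17^j mod 37 (j:value) for j=0..6: 0:1, 1:17, 2:30, 3:29, 4:12, 5:19, 6:27.
h = 27 is already in the table at j=6, so x = 6.
Check: 17^6 ≡ 27 (mod 37).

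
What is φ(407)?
360

407 = 11 × 37
φ(n) = n × ∏(1 - 1/p) for each prime p dividing n
φ(407) = 407 × (1 - 1/11) × (1 - 1/37) = 360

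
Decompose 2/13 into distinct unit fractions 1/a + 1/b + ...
1/7 + 1/91

Greedy algorithm:
2/13: ceiling(13/2) = 7, use 1/7
1/91: ceiling(91/1) = 91, use 1/91
Result: 2/13 = 1/7 + 1/91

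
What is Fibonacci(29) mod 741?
716

Matrix identity: Q^n = [[F_(n+1), F_n], [F_n, F_(n-1)]] with Q = [[1,1],[1,0]].
n = 29 = 11101₂. Square-and-multiply, entries mod 741:
Q^1 = [[1,1],[1,0]]
Q^3 = (Q^1)²·Q = [[3,2],[2,1]]
Q^7 = (Q^3)²·Q = [[21,13],[13,8]]
Q^14 = (Q^7)² = [[610,377],[377,233]]
Q^29 = (Q^14)²·Q = [[638,716],[716,663]]
F_29 mod 741 = Q^29[0][1] = 716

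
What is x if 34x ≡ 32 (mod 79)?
x ≡ 66 (mod 79)

gcd(34, 79) = 1, which divides 32, so solutions exist.
Find 34^(-1) mod 79 by the extended Euclidean algorithm:
79 = 2 × 34 + 11  ⟹  11 = (1)·79 + (-2)·34
34 = 3 × 11 + 1  ⟹  1 = (-3)·79 + (7)·34
So (7)·34 ≡ 1 (mod 79), i.e. 34^(-1) ≡ 7 (mod 79).
x ≡ 7 × 32 = 224 ≡ 66 (mod 79).
Check: 34 × 66 = 2244 ≡ 32 (mod 79).
Unique solution: x ≡ 66 (mod 79)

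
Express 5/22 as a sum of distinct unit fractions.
1/5 + 1/37 + 1/4070

Greedy algorithm:
5/22: ceiling(22/5) = 5, use 1/5
3/110: ceiling(110/3) = 37, use 1/37
1/4070: ceiling(4070/1) = 4070, use 1/4070
Result: 5/22 = 1/5 + 1/37 + 1/4070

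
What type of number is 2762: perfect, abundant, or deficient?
deficient

Proper divisors of 2762: sum = 1 + 2 + 1381 = 1384
Since 1384 < 2762, 2762 is deficient.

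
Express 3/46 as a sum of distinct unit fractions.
1/16 + 1/368

Greedy algorithm:
3/46: ceiling(46/3) = 16, use 1/16
1/368: ceiling(368/1) = 368, use 1/368
Result: 3/46 = 1/16 + 1/368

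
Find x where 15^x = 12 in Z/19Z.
3

Baby-step giant-step with step n = ⌈√19⌉ = 5.
Baby steps 15^j mod 19 (j:value) for j=0..4: 0:1, 1:15, 2:16, 3:12, 4:9.
h = 12 is already in the table at j=3, so x = 3.
Check: 15^3 ≡ 12 (mod 19).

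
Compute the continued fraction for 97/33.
[2; 1, 15, 2]

Euclidean algorithm steps:
97 = 2 × 33 + 31
33 = 1 × 31 + 2
31 = 15 × 2 + 1
2 = 2 × 1 + 0
Continued fraction: [2; 1, 15, 2]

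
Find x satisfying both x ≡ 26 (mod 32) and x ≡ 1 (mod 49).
442

Using Chinese Remainder Theorem:
M = 32 × 49 = 1568
M1 = 49, M2 = 32
y1 = 49^(-1) mod 32 = 17
y2 = 32^(-1) mod 49 = 23
x = (26×49×17 + 1×32×23) mod 1568 = 442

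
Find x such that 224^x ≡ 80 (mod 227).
47

Baby-step giant-step with step n = ⌈√227⌉ = 16.
Baby steps 224^j mod 227 (j:value) for j=0..15: 0:1, 1:224, 2:9, 3:200, 4:81, 5:211, 6:48, 7:83, 8:205, 9:66, 10:29, 11:140, 12:34, 13:125, 14:79, 15:217.
Giant-step multiplier: 224^(-16) ≡ 224^(226-16) = 224^210 ≡ 53 (mod 227).
Giant steps γ_i = 80·53^i mod 227: γ_0=80, γ_1=154, γ_2=217 (in table at j=15).
x = i·n + j = 2·16 + 15 = 47.
Check: 224^47 ≡ 80 (mod 227).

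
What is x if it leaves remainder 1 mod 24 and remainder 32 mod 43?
505

Using Chinese Remainder Theorem:
M = 24 × 43 = 1032
M1 = 43, M2 = 24
y1 = 43^(-1) mod 24 = 19
y2 = 24^(-1) mod 43 = 9
x = (1×43×19 + 32×24×9) mod 1032 = 505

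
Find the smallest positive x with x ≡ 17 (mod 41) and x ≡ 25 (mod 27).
673

Using Chinese Remainder Theorem:
M = 41 × 27 = 1107
M1 = 27, M2 = 41
y1 = 27^(-1) mod 41 = 38
y2 = 41^(-1) mod 27 = 2
x = (17×27×38 + 25×41×2) mod 1107 = 673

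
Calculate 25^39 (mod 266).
197

Repeated squaring. Binary of 39 = 100111.
25^1 ≡ 25 (mod 266); 25^2 ≡ 93 (mod 266); 25^4 ≡ 137 (mod 266); 25^8 ≡ 149 (mod 266); 25^16 ≡ 123 (mod 266); 25^32 ≡ 233 (mod 266)
25^39 = 25^1 × 25^2 × 25^4 × 25^32 ≡ 197 (mod 266)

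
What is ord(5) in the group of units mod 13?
4

13 is prime, so ord(5) divides φ(13) = 12.
Divisors of 12: 1, 2, 3, 4, 6, 12.
Repeated squaring: 5^1 ≡ 5, 5^2 ≡ 12, 5^4 ≡ 1, 5^8 ≡ 1 (mod 13).
Test 5^d mod 13 for each divisor d in increasing order:
5^1 ≡ 5
5^2 ≡ 12
5^3 = 5^2·5^1 ≡ 8
5^4 ≡ 1  ← first divisor giving 1
The order is 4.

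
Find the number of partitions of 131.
5964539504

p(n) counts ways to write n as a sum of positive integers (order ignored).
Euler's pentagonal recurrence: p(k) = p(k-1) + p(k-2) - p(k-5) - p(k-7) + p(k-12) + p(k-15) - ... (offsets j(3j∓1)/2, signs ++--, p(0)=1, p(<0)=0).
DP table for k = 0..130: p(0)=1, p(1)=1, p(2)=2, p(3)=3, p(4)=5, p(5)=7, p(6)=11, p(7)=15, p(8)=22, p(9)=30, p(10)=42, p(11)=56, p(12)=77, p(13)=101, p(14)=135, p(15)=176, p(16)=231, p(17)=297, p(18)=385, p(19)=490, p(20)=627, p(21)=792, p(22)=1002, p(23)=1255, p(24)=1575, p(25)=1958, p(26)=2436, p(27)=3010, p(28)=3718, p(29)=4565, p(30)=5604, p(31)=6842, p(32)=8349, p(33)=10143, p(34)=12310, p(35)=14883, p(36)=17977, p(37)=21637, p(38)=26015, p(39)=31185, p(40)=37338, p(41)=44583, p(42)=53174, p(43)=63261, p(44)=75175, p(45)=89134, p(46)=105558, p(47)=124754, p(48)=147273, p(49)=173525, p(50)=204226, p(51)=239943, p(52)=281589, p(53)=329931, p(54)=386155, p(55)=451276, p(56)=526823, p(57)=614154, p(58)=715220, p(59)=831820, p(60)=966467, p(61)=1121505, p(62)=1300156, p(63)=1505499, p(64)=1741630, p(65)=2012558, p(66)=2323520, p(67)=2679689, p(68)=3087735, p(69)=3554345, p(70)=4087968, p(71)=4697205, p(72)=5392783, p(73)=6185689, p(74)=7089500, p(75)=8118264, p(76)=9289091, p(77)=10619863, p(78)=12132164, p(79)=13848650, p(80)=15796476, p(81)=18004327, p(82)=20506255, p(83)=23338469, p(84)=26543660, p(85)=30167357, p(86)=34262962, p(87)=38887673, p(88)=44108109, p(89)=49995925, p(90)=56634173, p(91)=64112359, p(92)=72533807, p(93)=82010177, p(94)=92669720, p(95)=104651419, p(96)=118114304, p(97)=133230930, p(98)=150198136, p(99)=169229875, p(100)=190569292, p(101)=214481126, p(102)=241265379, p(103)=271248950, p(104)=304801365, p(105)=342325709, p(106)=384276336, p(107)=431149389, p(108)=483502844, p(109)=541946240, p(110)=607163746, p(111)=679903203, p(112)=761002156, p(113)=851376628, p(114)=952050665, p(115)=1064144451, p(116)=1188908248, p(117)=1327710076, p(118)=1482074143, p(119)=1653668665, p(120)=1844349560, p(121)=2056148051, p(122)=2291320912, p(123)=2552338241, p(124)=2841940500, p(125)=3163127352, p(126)=3519222692, p(127)=3913864295, p(128)=4351078600, p(129)=4835271870, p(130)=5371315400.
Final step: p(131) = p(130) + p(129) - p(126) - p(124) + p(119) + p(116) - p(109) - p(105) + p(96) + p(91) - p(80) - p(74) + p(61) + p(54) - p(39) - p(31) + p(14) + p(5)
= 5371315400 + 4835271870 - 3519222692 - 2841940500 + 1653668665 + 1188908248 - 541946240 - 342325709 + 118114304 + 64112359 - 15796476 - 7089500 + 1121505 + 386155 - 31185 - 6842 + 135 + 7
= 5964539504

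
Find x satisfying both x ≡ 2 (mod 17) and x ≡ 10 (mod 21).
325

Using Chinese Remainder Theorem:
M = 17 × 21 = 357
M1 = 21, M2 = 17
y1 = 21^(-1) mod 17 = 13
y2 = 17^(-1) mod 21 = 5
x = (2×21×13 + 10×17×5) mod 357 = 325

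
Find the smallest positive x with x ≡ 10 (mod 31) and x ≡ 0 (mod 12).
72

Using Chinese Remainder Theorem:
M = 31 × 12 = 372
M1 = 12, M2 = 31
y1 = 12^(-1) mod 31 = 13
y2 = 31^(-1) mod 12 = 7
x = (10×12×13 + 0×31×7) mod 372 = 72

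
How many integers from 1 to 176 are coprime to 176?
80

176 = 2^4 × 11
φ(n) = n × ∏(1 - 1/p) for each prime p dividing n
φ(176) = 176 × (1 - 1/2) × (1 - 1/11) = 80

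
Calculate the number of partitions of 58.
715220

p(n) counts ways to write n as a sum of positive integers (order ignored).
Euler's pentagonal recurrence: p(k) = p(k-1) + p(k-2) - p(k-5) - p(k-7) + p(k-12) + p(k-15) - ... (offsets j(3j∓1)/2, signs ++--, p(0)=1, p(<0)=0).
DP table for k = 0..57: p(0)=1, p(1)=1, p(2)=2, p(3)=3, p(4)=5, p(5)=7, p(6)=11, p(7)=15, p(8)=22, p(9)=30, p(10)=42, p(11)=56, p(12)=77, p(13)=101, p(14)=135, p(15)=176, p(16)=231, p(17)=297, p(18)=385, p(19)=490, p(20)=627, p(21)=792, p(22)=1002, p(23)=1255, p(24)=1575, p(25)=1958, p(26)=2436, p(27)=3010, p(28)=3718, p(29)=4565, p(30)=5604, p(31)=6842, p(32)=8349, p(33)=10143, p(34)=12310, p(35)=14883, p(36)=17977, p(37)=21637, p(38)=26015, p(39)=31185, p(40)=37338, p(41)=44583, p(42)=53174, p(43)=63261, p(44)=75175, p(45)=89134, p(46)=105558, p(47)=124754, p(48)=147273, p(49)=173525, p(50)=204226, p(51)=239943, p(52)=281589, p(53)=329931, p(54)=386155, p(55)=451276, p(56)=526823, p(57)=614154.
Final step: p(58) = p(57) + p(56) - p(53) - p(51) + p(46) + p(43) - p(36) - p(32) + p(23) + p(18) - p(7) - p(1)
= 614154 + 526823 - 329931 - 239943 + 105558 + 63261 - 17977 - 8349 + 1255 + 385 - 15 - 1
= 715220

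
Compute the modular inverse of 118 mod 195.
157

gcd(118, 195) = 1, so the inverse exists.
Extended Euclidean algorithm on (195, 118):
195 = 1 × 118 + 77  ⟹  77 = (1)·195 + (-1)·118
118 = 1 × 77 + 41  ⟹  41 = (-1)·195 + (2)·118
77 = 1 × 41 + 36  ⟹  36 = (2)·195 + (-3)·118
41 = 1 × 36 + 5  ⟹  5 = (-3)·195 + (5)·118
36 = 7 × 5 + 1  ⟹  1 = (23)·195 + (-38)·118
So (-38)·118 ≡ 1 (mod 195), i.e. 118^(-1) ≡ -38 ≡ 157 (mod 195).
Check: 118 × 157 = 18526 ≡ 1 (mod 195)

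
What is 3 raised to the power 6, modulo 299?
131

Repeated squaring. Binary of 6 = 110.
3^1 ≡ 3 (mod 299); 3^2 ≡ 9 (mod 299); 3^4 ≡ 81 (mod 299)
3^6 = 3^2 × 3^4 ≡ 131 (mod 299)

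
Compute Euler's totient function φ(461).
460

461 = 461
φ(n) = n × ∏(1 - 1/p) for each prime p dividing n
φ(461) = 461 × (1 - 1/461) = 460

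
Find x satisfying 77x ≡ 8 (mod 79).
x ≡ 75 (mod 79)

gcd(77, 79) = 1, which divides 8, so solutions exist.
Find 77^(-1) mod 79 by the extended Euclidean algorithm:
79 = 1 × 77 + 2  ⟹  2 = (1)·79 + (-1)·77
77 = 38 × 2 + 1  ⟹  1 = (-38)·79 + (39)·77
So (39)·77 ≡ 1 (mod 79), i.e. 77^(-1) ≡ 39 (mod 79).
x ≡ 39 × 8 = 312 ≡ 75 (mod 79).
Check: 77 × 75 = 5775 ≡ 8 (mod 79).
Unique solution: x ≡ 75 (mod 79)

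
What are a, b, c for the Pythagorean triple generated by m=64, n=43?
(2247, 5504, 5945)

Euclid's formula: a = m² - n², b = 2mn, c = m² + n²
m = 64, n = 43
a = 64² - 43² = 4096 - 1849 = 2247
b = 2 × 64 × 43 = 5504
c = 64² + 43² = 4096 + 1849 = 5945
Verification: 2247² + 5504² = 5049009 + 30294016 = 35343025 = 5945² ✓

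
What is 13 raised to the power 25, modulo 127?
115

Repeated squaring. Binary of 25 = 11001.
13^1 ≡ 13 (mod 127); 13^2 ≡ 42 (mod 127); 13^4 ≡ 113 (mod 127); 13^8 ≡ 69 (mod 127); 13^16 ≡ 62 (mod 127)
13^25 = 13^1 × 13^8 × 13^16 ≡ 115 (mod 127)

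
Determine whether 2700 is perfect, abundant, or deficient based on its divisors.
abundant

Proper divisors of 2700: sum = 1 + 2 + 3 + 4 + 5 + 6 + 9 + 10 + ... + 540 + 675 + 900 + 1350 (35 divisors) = 5980
Since 5980 > 2700, 2700 is abundant.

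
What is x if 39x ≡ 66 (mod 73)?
x ≡ 41 (mod 73)

gcd(39, 73) = 1, which divides 66, so solutions exist.
Find 39^(-1) mod 73 by the extended Euclidean algorithm:
73 = 1 × 39 + 34  ⟹  34 = (1)·73 + (-1)·39
39 = 1 × 34 + 5  ⟹  5 = (-1)·73 + (2)·39
34 = 6 × 5 + 4  ⟹  4 = (7)·73 + (-13)·39
5 = 1 × 4 + 1  ⟹  1 = (-8)·73 + (15)·39
So (15)·39 ≡ 1 (mod 73), i.e. 39^(-1) ≡ 15 (mod 73).
x ≡ 15 × 66 = 990 ≡ 41 (mod 73).
Check: 39 × 41 = 1599 ≡ 66 (mod 73).
Unique solution: x ≡ 41 (mod 73)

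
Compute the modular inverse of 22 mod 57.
13

gcd(22, 57) = 1, so the inverse exists.
Extended Euclidean algorithm on (57, 22):
57 = 2 × 22 + 13  ⟹  13 = (1)·57 + (-2)·22
22 = 1 × 13 + 9  ⟹  9 = (-1)·57 + (3)·22
13 = 1 × 9 + 4  ⟹  4 = (2)·57 + (-5)·22
9 = 2 × 4 + 1  ⟹  1 = (-5)·57 + (13)·22
So (13)·22 ≡ 1 (mod 57), i.e. 22^(-1) ≡ 13 (mod 57).
Check: 22 × 13 = 286 ≡ 1 (mod 57)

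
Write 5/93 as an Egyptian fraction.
1/19 + 1/884 + 1/1562028

Greedy algorithm:
5/93: ceiling(93/5) = 19, use 1/19
2/1767: ceiling(1767/2) = 884, use 1/884
1/1562028: ceiling(1562028/1) = 1562028, use 1/1562028
Result: 5/93 = 1/19 + 1/884 + 1/1562028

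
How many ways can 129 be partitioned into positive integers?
4835271870

p(n) counts ways to write n as a sum of positive integers (order ignored).
Euler's pentagonal recurrence: p(k) = p(k-1) + p(k-2) - p(k-5) - p(k-7) + p(k-12) + p(k-15) - ... (offsets j(3j∓1)/2, signs ++--, p(0)=1, p(<0)=0).
DP table for k = 0..128: p(0)=1, p(1)=1, p(2)=2, p(3)=3, p(4)=5, p(5)=7, p(6)=11, p(7)=15, p(8)=22, p(9)=30, p(10)=42, p(11)=56, p(12)=77, p(13)=101, p(14)=135, p(15)=176, p(16)=231, p(17)=297, p(18)=385, p(19)=490, p(20)=627, p(21)=792, p(22)=1002, p(23)=1255, p(24)=1575, p(25)=1958, p(26)=2436, p(27)=3010, p(28)=3718, p(29)=4565, p(30)=5604, p(31)=6842, p(32)=8349, p(33)=10143, p(34)=12310, p(35)=14883, p(36)=17977, p(37)=21637, p(38)=26015, p(39)=31185, p(40)=37338, p(41)=44583, p(42)=53174, p(43)=63261, p(44)=75175, p(45)=89134, p(46)=105558, p(47)=124754, p(48)=147273, p(49)=173525, p(50)=204226, p(51)=239943, p(52)=281589, p(53)=329931, p(54)=386155, p(55)=451276, p(56)=526823, p(57)=614154, p(58)=715220, p(59)=831820, p(60)=966467, p(61)=1121505, p(62)=1300156, p(63)=1505499, p(64)=1741630, p(65)=2012558, p(66)=2323520, p(67)=2679689, p(68)=3087735, p(69)=3554345, p(70)=4087968, p(71)=4697205, p(72)=5392783, p(73)=6185689, p(74)=7089500, p(75)=8118264, p(76)=9289091, p(77)=10619863, p(78)=12132164, p(79)=13848650, p(80)=15796476, p(81)=18004327, p(82)=20506255, p(83)=23338469, p(84)=26543660, p(85)=30167357, p(86)=34262962, p(87)=38887673, p(88)=44108109, p(89)=49995925, p(90)=56634173, p(91)=64112359, p(92)=72533807, p(93)=82010177, p(94)=92669720, p(95)=104651419, p(96)=118114304, p(97)=133230930, p(98)=150198136, p(99)=169229875, p(100)=190569292, p(101)=214481126, p(102)=241265379, p(103)=271248950, p(104)=304801365, p(105)=342325709, p(106)=384276336, p(107)=431149389, p(108)=483502844, p(109)=541946240, p(110)=607163746, p(111)=679903203, p(112)=761002156, p(113)=851376628, p(114)=952050665, p(115)=1064144451, p(116)=1188908248, p(117)=1327710076, p(118)=1482074143, p(119)=1653668665, p(120)=1844349560, p(121)=2056148051, p(122)=2291320912, p(123)=2552338241, p(124)=2841940500, p(125)=3163127352, p(126)=3519222692, p(127)=3913864295, p(128)=4351078600.
Final step: p(129) = p(128) + p(127) - p(124) - p(122) + p(117) + p(114) - p(107) - p(103) + p(94) + p(89) - p(78) - p(72) + p(59) + p(52) - p(37) - p(29) + p(12) + p(3)
= 4351078600 + 3913864295 - 2841940500 - 2291320912 + 1327710076 + 952050665 - 431149389 - 271248950 + 92669720 + 49995925 - 12132164 - 5392783 + 831820 + 281589 - 21637 - 4565 + 77 + 3
= 4835271870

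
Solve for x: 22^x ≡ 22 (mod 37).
1

Baby-step giant-step with step n = ⌈√37⌉ = 7.
Baby steps 22^j mod 37 (j:value) for j=0..6: 0:1, 1:22, 2:3, 3:29, 4:9, 5:13, 6:27.
h = 22 is already in the table at j=1, so x = 1.
Check: 22^1 ≡ 22 (mod 37).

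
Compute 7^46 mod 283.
34

Repeated squaring. Binary of 46 = 101110.
7^1 ≡ 7 (mod 283); 7^2 ≡ 49 (mod 283); 7^4 ≡ 137 (mod 283); 7^8 ≡ 91 (mod 283); 7^16 ≡ 74 (mod 283); 7^32 ≡ 99 (mod 283)
7^46 = 7^2 × 7^4 × 7^8 × 7^32 ≡ 34 (mod 283)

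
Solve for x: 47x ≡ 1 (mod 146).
87

gcd(47, 146) = 1, so the inverse exists.
Extended Euclidean algorithm on (146, 47):
146 = 3 × 47 + 5  ⟹  5 = (1)·146 + (-3)·47
47 = 9 × 5 + 2  ⟹  2 = (-9)·146 + (28)·47
5 = 2 × 2 + 1  ⟹  1 = (19)·146 + (-59)·47
So (-59)·47 ≡ 1 (mod 146), i.e. 47^(-1) ≡ -59 ≡ 87 (mod 146).
Check: 47 × 87 = 4089 ≡ 1 (mod 146)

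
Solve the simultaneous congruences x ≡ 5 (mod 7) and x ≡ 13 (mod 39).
208

Using Chinese Remainder Theorem:
M = 7 × 39 = 273
M1 = 39, M2 = 7
y1 = 39^(-1) mod 7 = 2
y2 = 7^(-1) mod 39 = 28
x = (5×39×2 + 13×7×28) mod 273 = 208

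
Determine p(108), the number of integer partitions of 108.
483502844

p(n) counts ways to write n as a sum of positive integers (order ignored).
Euler's pentagonal recurrence: p(k) = p(k-1) + p(k-2) - p(k-5) - p(k-7) + p(k-12) + p(k-15) - ... (offsets j(3j∓1)/2, signs ++--, p(0)=1, p(<0)=0).
DP table for k = 0..107: p(0)=1, p(1)=1, p(2)=2, p(3)=3, p(4)=5, p(5)=7, p(6)=11, p(7)=15, p(8)=22, p(9)=30, p(10)=42, p(11)=56, p(12)=77, p(13)=101, p(14)=135, p(15)=176, p(16)=231, p(17)=297, p(18)=385, p(19)=490, p(20)=627, p(21)=792, p(22)=1002, p(23)=1255, p(24)=1575, p(25)=1958, p(26)=2436, p(27)=3010, p(28)=3718, p(29)=4565, p(30)=5604, p(31)=6842, p(32)=8349, p(33)=10143, p(34)=12310, p(35)=14883, p(36)=17977, p(37)=21637, p(38)=26015, p(39)=31185, p(40)=37338, p(41)=44583, p(42)=53174, p(43)=63261, p(44)=75175, p(45)=89134, p(46)=105558, p(47)=124754, p(48)=147273, p(49)=173525, p(50)=204226, p(51)=239943, p(52)=281589, p(53)=329931, p(54)=386155, p(55)=451276, p(56)=526823, p(57)=614154, p(58)=715220, p(59)=831820, p(60)=966467, p(61)=1121505, p(62)=1300156, p(63)=1505499, p(64)=1741630, p(65)=2012558, p(66)=2323520, p(67)=2679689, p(68)=3087735, p(69)=3554345, p(70)=4087968, p(71)=4697205, p(72)=5392783, p(73)=6185689, p(74)=7089500, p(75)=8118264, p(76)=9289091, p(77)=10619863, p(78)=12132164, p(79)=13848650, p(80)=15796476, p(81)=18004327, p(82)=20506255, p(83)=23338469, p(84)=26543660, p(85)=30167357, p(86)=34262962, p(87)=38887673, p(88)=44108109, p(89)=49995925, p(90)=56634173, p(91)=64112359, p(92)=72533807, p(93)=82010177, p(94)=92669720, p(95)=104651419, p(96)=118114304, p(97)=133230930, p(98)=150198136, p(99)=169229875, p(100)=190569292, p(101)=214481126, p(102)=241265379, p(103)=271248950, p(104)=304801365, p(105)=342325709, p(106)=384276336, p(107)=431149389.
Final step: p(108) = p(107) + p(106) - p(103) - p(101) + p(96) + p(93) - p(86) - p(82) + p(73) + p(68) - p(57) - p(51) + p(38) + p(31) - p(16) - p(8)
= 431149389 + 384276336 - 271248950 - 214481126 + 118114304 + 82010177 - 34262962 - 20506255 + 6185689 + 3087735 - 614154 - 239943 + 26015 + 6842 - 231 - 22
= 483502844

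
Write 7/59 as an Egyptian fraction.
1/9 + 1/133 + 1/70623

Greedy algorithm:
7/59: ceiling(59/7) = 9, use 1/9
4/531: ceiling(531/4) = 133, use 1/133
1/70623: ceiling(70623/1) = 70623, use 1/70623
Result: 7/59 = 1/9 + 1/133 + 1/70623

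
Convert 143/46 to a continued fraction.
[3; 9, 5]

Euclidean algorithm steps:
143 = 3 × 46 + 5
46 = 9 × 5 + 1
5 = 5 × 1 + 0
Continued fraction: [3; 9, 5]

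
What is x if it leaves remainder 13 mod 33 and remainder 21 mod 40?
541

Using Chinese Remainder Theorem:
M = 33 × 40 = 1320
M1 = 40, M2 = 33
y1 = 40^(-1) mod 33 = 19
y2 = 33^(-1) mod 40 = 17
x = (13×40×19 + 21×33×17) mod 1320 = 541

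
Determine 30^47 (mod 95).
45

Repeated squaring. Binary of 47 = 101111.
30^1 ≡ 30 (mod 95); 30^2 ≡ 45 (mod 95); 30^4 ≡ 30 (mod 95); 30^8 ≡ 45 (mod 95); 30^16 ≡ 30 (mod 95); 30^32 ≡ 45 (mod 95)
30^47 = 30^1 × 30^2 × 30^4 × 30^8 × 30^32 ≡ 45 (mod 95)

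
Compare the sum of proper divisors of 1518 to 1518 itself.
abundant

Proper divisors of 1518: sum = 1 + 2 + 3 + 6 + 11 + 22 + 23 + 33 + 46 + 66 + 69 + 138 + 253 + 506 + 759 = 1938
Since 1938 > 1518, 1518 is abundant.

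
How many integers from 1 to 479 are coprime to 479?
478

479 = 479
φ(n) = n × ∏(1 - 1/p) for each prime p dividing n
φ(479) = 479 × (1 - 1/479) = 478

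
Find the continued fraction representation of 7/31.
[0; 4, 2, 3]

Euclidean algorithm steps:
7 = 0 × 31 + 7
31 = 4 × 7 + 3
7 = 2 × 3 + 1
3 = 3 × 1 + 0
Continued fraction: [0; 4, 2, 3]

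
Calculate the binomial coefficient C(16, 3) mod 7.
0

Using Lucas' theorem:
Write n=16 and k=3 in base 7:
n in base 7: [2, 2]
k in base 7: [0, 3]
C(16,3) mod 7 = ∏ C(n_i, k_i) mod 7
Digit binomials (mod 7): C(2,0) = 1; C(2,3) = 0 (k_i > n_i)
Product: 1 × 0 = 0 ≡ 0 (mod 7)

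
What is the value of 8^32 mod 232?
152

Repeated squaring. Binary of 32 = 100000.
8^1 ≡ 8 (mod 232); 8^2 ≡ 64 (mod 232); 8^4 ≡ 152 (mod 232); 8^8 ≡ 136 (mod 232); 8^16 ≡ 168 (mod 232); 8^32 ≡ 152 (mod 232)
8^32 = 8^32 ≡ 152 (mod 232)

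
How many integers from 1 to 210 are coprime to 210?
48

210 = 2 × 3 × 5 × 7
φ(n) = n × ∏(1 - 1/p) for each prime p dividing n
φ(210) = 210 × (1 - 1/2) × (1 - 1/3) × (1 - 1/5) × (1 - 1/7) = 48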